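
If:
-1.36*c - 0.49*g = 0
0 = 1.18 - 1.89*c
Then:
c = 0.62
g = -1.73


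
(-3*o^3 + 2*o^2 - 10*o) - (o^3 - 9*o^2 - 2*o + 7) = -4*o^3 + 11*o^2 - 8*o - 7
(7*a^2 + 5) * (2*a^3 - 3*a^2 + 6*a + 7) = 14*a^5 - 21*a^4 + 52*a^3 + 34*a^2 + 30*a + 35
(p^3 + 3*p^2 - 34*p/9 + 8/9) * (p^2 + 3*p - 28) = p^5 + 6*p^4 - 205*p^3/9 - 850*p^2/9 + 976*p/9 - 224/9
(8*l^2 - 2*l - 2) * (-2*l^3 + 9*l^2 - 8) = -16*l^5 + 76*l^4 - 14*l^3 - 82*l^2 + 16*l + 16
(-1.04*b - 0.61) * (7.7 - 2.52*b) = 2.6208*b^2 - 6.4708*b - 4.697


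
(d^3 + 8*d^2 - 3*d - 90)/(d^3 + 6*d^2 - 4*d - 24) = (d^2 + 2*d - 15)/(d^2 - 4)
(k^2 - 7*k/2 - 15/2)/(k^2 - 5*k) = (k + 3/2)/k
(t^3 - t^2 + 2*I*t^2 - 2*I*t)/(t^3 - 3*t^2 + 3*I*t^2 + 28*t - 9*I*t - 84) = t*(t^2 + t*(-1 + 2*I) - 2*I)/(t^3 + 3*t^2*(-1 + I) + t*(28 - 9*I) - 84)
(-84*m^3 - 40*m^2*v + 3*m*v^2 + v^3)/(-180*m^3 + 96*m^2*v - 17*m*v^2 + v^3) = (14*m^2 + 9*m*v + v^2)/(30*m^2 - 11*m*v + v^2)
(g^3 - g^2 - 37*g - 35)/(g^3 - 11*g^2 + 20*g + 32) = (g^2 - 2*g - 35)/(g^2 - 12*g + 32)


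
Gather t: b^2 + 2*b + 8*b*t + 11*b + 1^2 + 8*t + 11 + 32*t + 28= b^2 + 13*b + t*(8*b + 40) + 40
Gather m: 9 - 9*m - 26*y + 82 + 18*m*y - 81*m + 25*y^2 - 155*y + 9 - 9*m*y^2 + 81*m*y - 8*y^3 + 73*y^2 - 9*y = m*(-9*y^2 + 99*y - 90) - 8*y^3 + 98*y^2 - 190*y + 100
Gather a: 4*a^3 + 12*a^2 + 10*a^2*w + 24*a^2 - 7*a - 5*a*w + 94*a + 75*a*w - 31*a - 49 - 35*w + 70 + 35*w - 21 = 4*a^3 + a^2*(10*w + 36) + a*(70*w + 56)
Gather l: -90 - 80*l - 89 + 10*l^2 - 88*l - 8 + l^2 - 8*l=11*l^2 - 176*l - 187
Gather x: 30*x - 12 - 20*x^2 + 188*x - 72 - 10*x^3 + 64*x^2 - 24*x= -10*x^3 + 44*x^2 + 194*x - 84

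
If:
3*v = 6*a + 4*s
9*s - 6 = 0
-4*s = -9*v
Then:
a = -8/27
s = 2/3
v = 8/27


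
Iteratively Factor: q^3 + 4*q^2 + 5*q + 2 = (q + 2)*(q^2 + 2*q + 1) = (q + 1)*(q + 2)*(q + 1)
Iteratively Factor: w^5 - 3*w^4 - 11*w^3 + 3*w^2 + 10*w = (w + 1)*(w^4 - 4*w^3 - 7*w^2 + 10*w) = (w + 1)*(w + 2)*(w^3 - 6*w^2 + 5*w) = (w - 1)*(w + 1)*(w + 2)*(w^2 - 5*w) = (w - 5)*(w - 1)*(w + 1)*(w + 2)*(w)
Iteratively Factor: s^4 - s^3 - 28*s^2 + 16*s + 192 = (s - 4)*(s^3 + 3*s^2 - 16*s - 48) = (s - 4)*(s + 3)*(s^2 - 16) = (s - 4)^2*(s + 3)*(s + 4)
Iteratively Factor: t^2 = (t)*(t)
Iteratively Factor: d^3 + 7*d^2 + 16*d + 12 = (d + 3)*(d^2 + 4*d + 4) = (d + 2)*(d + 3)*(d + 2)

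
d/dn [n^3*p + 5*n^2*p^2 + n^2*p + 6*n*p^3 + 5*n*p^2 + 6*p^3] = p*(3*n^2 + 10*n*p + 2*n + 6*p^2 + 5*p)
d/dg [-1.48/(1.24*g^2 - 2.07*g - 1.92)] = (3.6704*g - 3.0636)/(-1.24*g^2 + 2.07*g + 1.92)^2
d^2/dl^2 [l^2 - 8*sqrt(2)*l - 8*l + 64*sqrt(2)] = 2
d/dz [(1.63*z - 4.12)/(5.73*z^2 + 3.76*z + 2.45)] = (-9.3399*z^2 + 47.2152*z + 19.4847)/(32.8329*z^4 + 43.0896*z^3 + 42.2146*z^2 + 18.424*z + 6.0025)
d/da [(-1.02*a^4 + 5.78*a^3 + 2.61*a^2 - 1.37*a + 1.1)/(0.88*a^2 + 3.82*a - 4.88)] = (-1.7952*a^5 - 6.6028*a^4 + 64.0696*a^3 - 73.4434*a^2 - 27.4096*a + 2.4836)/(0.7744*a^4 + 6.7232*a^3 + 6.0036*a^2 - 37.2832*a + 23.8144)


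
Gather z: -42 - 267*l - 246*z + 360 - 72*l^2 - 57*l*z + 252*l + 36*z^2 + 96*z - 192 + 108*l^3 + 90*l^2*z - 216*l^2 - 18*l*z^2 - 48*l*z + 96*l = 108*l^3 - 288*l^2 + 81*l + z^2*(36 - 18*l) + z*(90*l^2 - 105*l - 150) + 126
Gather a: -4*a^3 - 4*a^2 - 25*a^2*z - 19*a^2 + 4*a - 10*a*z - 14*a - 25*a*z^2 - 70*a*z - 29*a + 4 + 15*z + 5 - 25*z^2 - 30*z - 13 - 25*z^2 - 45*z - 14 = -4*a^3 + a^2*(-25*z - 23) + a*(-25*z^2 - 80*z - 39) - 50*z^2 - 60*z - 18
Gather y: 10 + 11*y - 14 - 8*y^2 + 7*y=-8*y^2 + 18*y - 4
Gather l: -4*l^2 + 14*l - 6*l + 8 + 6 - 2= -4*l^2 + 8*l + 12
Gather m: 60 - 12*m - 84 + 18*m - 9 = 6*m - 33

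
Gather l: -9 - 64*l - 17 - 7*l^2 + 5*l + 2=-7*l^2 - 59*l - 24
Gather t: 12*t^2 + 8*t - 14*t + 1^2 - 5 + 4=12*t^2 - 6*t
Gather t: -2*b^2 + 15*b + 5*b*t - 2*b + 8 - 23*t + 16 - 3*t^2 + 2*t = -2*b^2 + 13*b - 3*t^2 + t*(5*b - 21) + 24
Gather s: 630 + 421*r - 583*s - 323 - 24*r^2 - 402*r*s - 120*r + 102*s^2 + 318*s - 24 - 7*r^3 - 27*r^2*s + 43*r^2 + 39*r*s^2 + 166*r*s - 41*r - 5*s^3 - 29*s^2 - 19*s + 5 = -7*r^3 + 19*r^2 + 260*r - 5*s^3 + s^2*(39*r + 73) + s*(-27*r^2 - 236*r - 284) + 288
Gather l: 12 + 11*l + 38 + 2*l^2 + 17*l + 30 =2*l^2 + 28*l + 80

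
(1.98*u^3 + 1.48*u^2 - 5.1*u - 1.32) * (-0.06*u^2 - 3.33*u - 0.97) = -0.1188*u^5 - 6.6822*u^4 - 6.543*u^3 + 15.6266*u^2 + 9.3426*u + 1.2804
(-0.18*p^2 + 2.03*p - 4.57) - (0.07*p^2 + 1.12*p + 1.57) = -0.25*p^2 + 0.91*p - 6.14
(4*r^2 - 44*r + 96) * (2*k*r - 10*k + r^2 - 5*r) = 8*k*r^3 - 128*k*r^2 + 632*k*r - 960*k + 4*r^4 - 64*r^3 + 316*r^2 - 480*r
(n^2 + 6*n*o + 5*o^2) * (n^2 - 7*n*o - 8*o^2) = n^4 - n^3*o - 45*n^2*o^2 - 83*n*o^3 - 40*o^4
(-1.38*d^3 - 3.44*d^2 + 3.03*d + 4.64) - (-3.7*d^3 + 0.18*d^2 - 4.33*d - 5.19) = 2.32*d^3 - 3.62*d^2 + 7.36*d + 9.83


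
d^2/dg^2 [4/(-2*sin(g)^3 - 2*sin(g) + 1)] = 8*(18*sin(g)^6 - 20*sin(g)^4 + 9*sin(g)^3 - 10*sin(g)^2 - 5*sin(g) - 4)/(2*sin(g)^3 + 2*sin(g) - 1)^3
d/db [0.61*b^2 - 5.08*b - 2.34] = 1.22*b - 5.08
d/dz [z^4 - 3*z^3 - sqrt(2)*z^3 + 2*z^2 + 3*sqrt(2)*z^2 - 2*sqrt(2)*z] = 4*z^3 - 9*z^2 - 3*sqrt(2)*z^2 + 4*z + 6*sqrt(2)*z - 2*sqrt(2)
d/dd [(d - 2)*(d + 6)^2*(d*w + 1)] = (d + 6)*(w*(d - 2)*(d + 6) + 2*(d - 2)*(d*w + 1) + (d + 6)*(d*w + 1))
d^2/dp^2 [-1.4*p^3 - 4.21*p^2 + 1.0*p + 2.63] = -8.4*p - 8.42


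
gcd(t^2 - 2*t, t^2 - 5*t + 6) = t - 2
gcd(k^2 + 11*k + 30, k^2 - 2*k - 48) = k + 6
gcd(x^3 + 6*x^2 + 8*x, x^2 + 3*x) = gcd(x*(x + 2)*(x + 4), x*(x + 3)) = x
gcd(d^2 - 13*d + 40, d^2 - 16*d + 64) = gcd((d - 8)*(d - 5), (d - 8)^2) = d - 8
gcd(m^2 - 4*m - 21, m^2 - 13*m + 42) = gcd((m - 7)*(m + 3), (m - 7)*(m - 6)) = m - 7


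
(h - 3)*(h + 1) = h^2 - 2*h - 3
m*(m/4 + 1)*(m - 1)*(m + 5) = m^4/4 + 2*m^3 + 11*m^2/4 - 5*m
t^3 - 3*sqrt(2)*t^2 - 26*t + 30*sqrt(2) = (t - 5*sqrt(2))*(t - sqrt(2))*(t + 3*sqrt(2))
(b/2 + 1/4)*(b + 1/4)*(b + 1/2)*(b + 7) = b^4/2 + 33*b^3/8 + 37*b^2/8 + 57*b/32 + 7/32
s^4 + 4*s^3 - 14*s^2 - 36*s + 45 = (s - 3)*(s - 1)*(s + 3)*(s + 5)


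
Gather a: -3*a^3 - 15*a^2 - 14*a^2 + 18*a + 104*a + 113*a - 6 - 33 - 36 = -3*a^3 - 29*a^2 + 235*a - 75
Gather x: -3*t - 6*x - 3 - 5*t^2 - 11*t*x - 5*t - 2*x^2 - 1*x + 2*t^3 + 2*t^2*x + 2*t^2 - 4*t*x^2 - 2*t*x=2*t^3 - 3*t^2 - 8*t + x^2*(-4*t - 2) + x*(2*t^2 - 13*t - 7) - 3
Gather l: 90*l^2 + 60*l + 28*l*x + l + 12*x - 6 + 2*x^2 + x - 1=90*l^2 + l*(28*x + 61) + 2*x^2 + 13*x - 7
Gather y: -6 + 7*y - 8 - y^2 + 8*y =-y^2 + 15*y - 14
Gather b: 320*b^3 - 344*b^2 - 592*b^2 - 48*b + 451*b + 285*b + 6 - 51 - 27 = 320*b^3 - 936*b^2 + 688*b - 72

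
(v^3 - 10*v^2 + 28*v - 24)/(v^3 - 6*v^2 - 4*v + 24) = (v - 2)/(v + 2)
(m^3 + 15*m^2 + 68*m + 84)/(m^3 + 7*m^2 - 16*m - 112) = (m^2 + 8*m + 12)/(m^2 - 16)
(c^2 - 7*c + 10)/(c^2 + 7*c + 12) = (c^2 - 7*c + 10)/(c^2 + 7*c + 12)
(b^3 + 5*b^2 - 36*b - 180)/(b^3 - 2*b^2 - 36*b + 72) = (b + 5)/(b - 2)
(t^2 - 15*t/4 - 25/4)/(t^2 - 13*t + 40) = (t + 5/4)/(t - 8)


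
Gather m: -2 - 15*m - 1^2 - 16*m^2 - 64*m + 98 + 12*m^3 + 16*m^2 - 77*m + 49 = 12*m^3 - 156*m + 144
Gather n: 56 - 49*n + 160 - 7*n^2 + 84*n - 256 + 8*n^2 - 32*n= n^2 + 3*n - 40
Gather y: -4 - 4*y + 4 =-4*y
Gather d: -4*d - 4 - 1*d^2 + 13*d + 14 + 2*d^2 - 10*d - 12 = d^2 - d - 2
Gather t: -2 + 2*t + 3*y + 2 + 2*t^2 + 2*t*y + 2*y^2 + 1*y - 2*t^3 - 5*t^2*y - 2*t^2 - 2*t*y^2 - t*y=-2*t^3 - 5*t^2*y + t*(-2*y^2 + y + 2) + 2*y^2 + 4*y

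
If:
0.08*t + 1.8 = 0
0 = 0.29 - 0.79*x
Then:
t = -22.50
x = 0.37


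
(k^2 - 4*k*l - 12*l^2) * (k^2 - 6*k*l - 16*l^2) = k^4 - 10*k^3*l - 4*k^2*l^2 + 136*k*l^3 + 192*l^4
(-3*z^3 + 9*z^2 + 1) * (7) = -21*z^3 + 63*z^2 + 7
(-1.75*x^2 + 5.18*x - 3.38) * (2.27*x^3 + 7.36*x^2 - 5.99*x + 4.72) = -3.9725*x^5 - 1.1214*x^4 + 40.9347*x^3 - 64.165*x^2 + 44.6958*x - 15.9536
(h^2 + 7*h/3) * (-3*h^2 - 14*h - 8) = -3*h^4 - 21*h^3 - 122*h^2/3 - 56*h/3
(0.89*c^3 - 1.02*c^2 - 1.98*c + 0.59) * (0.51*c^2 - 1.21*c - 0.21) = 0.4539*c^5 - 1.5971*c^4 + 0.0374999999999999*c^3 + 2.9109*c^2 - 0.2981*c - 0.1239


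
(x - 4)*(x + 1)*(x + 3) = x^3 - 13*x - 12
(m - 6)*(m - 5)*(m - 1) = m^3 - 12*m^2 + 41*m - 30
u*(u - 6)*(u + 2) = u^3 - 4*u^2 - 12*u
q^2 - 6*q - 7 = (q - 7)*(q + 1)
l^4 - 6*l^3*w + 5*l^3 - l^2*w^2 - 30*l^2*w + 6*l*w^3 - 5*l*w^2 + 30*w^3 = (l + 5)*(l - 6*w)*(l - w)*(l + w)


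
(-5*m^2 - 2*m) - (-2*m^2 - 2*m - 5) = 5 - 3*m^2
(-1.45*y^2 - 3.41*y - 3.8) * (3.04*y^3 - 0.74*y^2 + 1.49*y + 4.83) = -4.408*y^5 - 9.2934*y^4 - 11.1891*y^3 - 9.2724*y^2 - 22.1323*y - 18.354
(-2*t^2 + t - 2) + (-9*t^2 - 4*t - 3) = -11*t^2 - 3*t - 5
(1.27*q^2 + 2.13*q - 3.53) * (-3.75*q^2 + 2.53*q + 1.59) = -4.7625*q^4 - 4.7744*q^3 + 20.6457*q^2 - 5.5442*q - 5.6127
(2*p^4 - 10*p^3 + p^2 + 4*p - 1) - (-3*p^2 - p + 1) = 2*p^4 - 10*p^3 + 4*p^2 + 5*p - 2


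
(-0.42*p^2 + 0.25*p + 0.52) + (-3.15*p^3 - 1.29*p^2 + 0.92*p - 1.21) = -3.15*p^3 - 1.71*p^2 + 1.17*p - 0.69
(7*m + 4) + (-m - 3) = 6*m + 1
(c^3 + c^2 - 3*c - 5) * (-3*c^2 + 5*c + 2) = -3*c^5 + 2*c^4 + 16*c^3 + 2*c^2 - 31*c - 10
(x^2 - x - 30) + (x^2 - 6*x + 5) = 2*x^2 - 7*x - 25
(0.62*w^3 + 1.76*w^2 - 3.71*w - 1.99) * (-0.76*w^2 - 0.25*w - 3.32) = -0.4712*w^5 - 1.4926*w^4 + 0.3212*w^3 - 3.4033*w^2 + 12.8147*w + 6.6068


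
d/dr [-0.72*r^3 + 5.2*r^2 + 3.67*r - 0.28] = -2.16*r^2 + 10.4*r + 3.67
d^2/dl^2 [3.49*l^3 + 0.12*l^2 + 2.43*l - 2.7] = 20.94*l + 0.24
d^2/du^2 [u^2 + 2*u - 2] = 2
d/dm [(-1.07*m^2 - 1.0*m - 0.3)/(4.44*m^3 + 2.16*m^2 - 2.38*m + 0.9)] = (4.7508*m^4 + 8.88*m^3 + 8.7026*m^2 - 0.63*m - 1.614)/(19.7136*m^6 + 19.1808*m^5 - 16.4688*m^4 - 2.2896*m^3 + 9.5524*m^2 - 4.284*m + 0.81)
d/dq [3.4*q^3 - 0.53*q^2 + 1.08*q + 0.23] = 10.2*q^2 - 1.06*q + 1.08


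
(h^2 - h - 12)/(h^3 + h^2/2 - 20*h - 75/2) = 2*(h - 4)/(2*h^2 - 5*h - 25)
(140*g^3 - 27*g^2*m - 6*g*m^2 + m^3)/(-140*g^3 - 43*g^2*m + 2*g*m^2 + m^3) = (-4*g + m)/(4*g + m)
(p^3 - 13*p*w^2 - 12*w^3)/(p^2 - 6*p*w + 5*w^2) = (p^3 - 13*p*w^2 - 12*w^3)/(p^2 - 6*p*w + 5*w^2)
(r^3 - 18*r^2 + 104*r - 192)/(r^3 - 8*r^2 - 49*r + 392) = (r^2 - 10*r + 24)/(r^2 - 49)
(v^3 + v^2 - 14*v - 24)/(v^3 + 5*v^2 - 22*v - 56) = (v + 3)/(v + 7)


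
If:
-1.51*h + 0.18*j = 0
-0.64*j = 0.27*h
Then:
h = 0.00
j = 0.00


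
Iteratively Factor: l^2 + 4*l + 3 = (l + 3)*(l + 1)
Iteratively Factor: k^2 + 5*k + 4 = (k + 1)*(k + 4)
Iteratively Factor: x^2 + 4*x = (x)*(x + 4)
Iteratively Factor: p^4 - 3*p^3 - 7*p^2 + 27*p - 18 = (p - 3)*(p^3 - 7*p + 6) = (p - 3)*(p + 3)*(p^2 - 3*p + 2) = (p - 3)*(p - 2)*(p + 3)*(p - 1)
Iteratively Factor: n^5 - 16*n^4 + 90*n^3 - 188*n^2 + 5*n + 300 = (n + 1)*(n^4 - 17*n^3 + 107*n^2 - 295*n + 300) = (n - 3)*(n + 1)*(n^3 - 14*n^2 + 65*n - 100) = (n - 5)*(n - 3)*(n + 1)*(n^2 - 9*n + 20) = (n - 5)^2*(n - 3)*(n + 1)*(n - 4)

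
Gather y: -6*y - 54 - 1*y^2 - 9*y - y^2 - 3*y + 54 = -2*y^2 - 18*y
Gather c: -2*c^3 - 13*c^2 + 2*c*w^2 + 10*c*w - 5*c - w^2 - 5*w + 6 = -2*c^3 - 13*c^2 + c*(2*w^2 + 10*w - 5) - w^2 - 5*w + 6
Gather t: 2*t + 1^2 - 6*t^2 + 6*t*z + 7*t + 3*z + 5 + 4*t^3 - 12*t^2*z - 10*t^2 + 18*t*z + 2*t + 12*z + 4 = 4*t^3 + t^2*(-12*z - 16) + t*(24*z + 11) + 15*z + 10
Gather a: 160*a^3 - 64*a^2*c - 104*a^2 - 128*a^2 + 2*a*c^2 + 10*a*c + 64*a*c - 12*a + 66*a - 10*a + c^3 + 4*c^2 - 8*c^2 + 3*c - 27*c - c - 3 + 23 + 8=160*a^3 + a^2*(-64*c - 232) + a*(2*c^2 + 74*c + 44) + c^3 - 4*c^2 - 25*c + 28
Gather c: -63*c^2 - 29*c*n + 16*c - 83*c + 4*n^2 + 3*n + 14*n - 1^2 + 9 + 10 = -63*c^2 + c*(-29*n - 67) + 4*n^2 + 17*n + 18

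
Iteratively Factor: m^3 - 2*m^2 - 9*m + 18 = (m + 3)*(m^2 - 5*m + 6) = (m - 3)*(m + 3)*(m - 2)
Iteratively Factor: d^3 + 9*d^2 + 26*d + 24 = (d + 3)*(d^2 + 6*d + 8) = (d + 2)*(d + 3)*(d + 4)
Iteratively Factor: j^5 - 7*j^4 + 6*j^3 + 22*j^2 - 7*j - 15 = (j - 1)*(j^4 - 6*j^3 + 22*j + 15) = (j - 3)*(j - 1)*(j^3 - 3*j^2 - 9*j - 5) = (j - 3)*(j - 1)*(j + 1)*(j^2 - 4*j - 5) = (j - 5)*(j - 3)*(j - 1)*(j + 1)*(j + 1)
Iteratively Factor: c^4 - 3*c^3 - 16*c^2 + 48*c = (c - 4)*(c^3 + c^2 - 12*c) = (c - 4)*(c + 4)*(c^2 - 3*c) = (c - 4)*(c - 3)*(c + 4)*(c)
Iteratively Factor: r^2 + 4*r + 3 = (r + 3)*(r + 1)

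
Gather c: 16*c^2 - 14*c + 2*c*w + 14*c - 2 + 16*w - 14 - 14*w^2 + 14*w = 16*c^2 + 2*c*w - 14*w^2 + 30*w - 16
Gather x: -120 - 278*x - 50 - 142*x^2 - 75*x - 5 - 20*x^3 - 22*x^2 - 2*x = -20*x^3 - 164*x^2 - 355*x - 175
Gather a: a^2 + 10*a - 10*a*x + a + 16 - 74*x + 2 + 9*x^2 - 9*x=a^2 + a*(11 - 10*x) + 9*x^2 - 83*x + 18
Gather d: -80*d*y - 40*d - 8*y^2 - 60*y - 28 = d*(-80*y - 40) - 8*y^2 - 60*y - 28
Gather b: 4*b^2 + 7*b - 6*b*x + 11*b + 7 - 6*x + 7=4*b^2 + b*(18 - 6*x) - 6*x + 14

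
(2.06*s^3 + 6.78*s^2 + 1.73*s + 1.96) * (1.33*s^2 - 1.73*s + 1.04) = 2.7398*s^5 + 5.4536*s^4 - 7.2861*s^3 + 6.6651*s^2 - 1.5916*s + 2.0384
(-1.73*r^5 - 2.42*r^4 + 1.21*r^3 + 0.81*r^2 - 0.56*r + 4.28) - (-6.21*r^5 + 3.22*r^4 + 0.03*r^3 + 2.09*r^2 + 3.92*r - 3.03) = 4.48*r^5 - 5.64*r^4 + 1.18*r^3 - 1.28*r^2 - 4.48*r + 7.31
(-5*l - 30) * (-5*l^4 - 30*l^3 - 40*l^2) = 25*l^5 + 300*l^4 + 1100*l^3 + 1200*l^2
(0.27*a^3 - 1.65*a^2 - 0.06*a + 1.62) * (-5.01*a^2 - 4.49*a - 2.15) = -1.3527*a^5 + 7.0542*a^4 + 7.1286*a^3 - 4.2993*a^2 - 7.1448*a - 3.483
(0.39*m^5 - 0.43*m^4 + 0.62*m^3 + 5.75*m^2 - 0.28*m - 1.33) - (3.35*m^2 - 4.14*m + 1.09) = 0.39*m^5 - 0.43*m^4 + 0.62*m^3 + 2.4*m^2 + 3.86*m - 2.42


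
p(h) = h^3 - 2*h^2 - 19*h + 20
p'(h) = 3*h^2 - 4*h - 19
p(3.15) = -28.44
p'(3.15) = -1.83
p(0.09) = 18.27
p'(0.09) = -19.34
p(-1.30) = 39.12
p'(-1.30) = -8.73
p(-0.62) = 30.77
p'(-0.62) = -15.37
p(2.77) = -26.72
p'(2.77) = -7.06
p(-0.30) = 25.49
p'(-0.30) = -17.53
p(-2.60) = 38.30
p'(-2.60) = 11.68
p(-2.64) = 37.82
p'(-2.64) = 12.47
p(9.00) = 416.00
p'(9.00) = 188.00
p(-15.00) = -3520.00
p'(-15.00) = 716.00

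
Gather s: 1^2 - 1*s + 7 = 8 - s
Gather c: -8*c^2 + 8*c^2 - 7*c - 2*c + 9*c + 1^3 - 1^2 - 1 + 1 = 0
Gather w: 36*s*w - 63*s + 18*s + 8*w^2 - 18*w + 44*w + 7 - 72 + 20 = -45*s + 8*w^2 + w*(36*s + 26) - 45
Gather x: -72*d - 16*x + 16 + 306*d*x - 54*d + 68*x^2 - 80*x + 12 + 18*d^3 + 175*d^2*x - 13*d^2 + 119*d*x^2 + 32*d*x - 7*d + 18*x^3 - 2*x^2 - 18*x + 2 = 18*d^3 - 13*d^2 - 133*d + 18*x^3 + x^2*(119*d + 66) + x*(175*d^2 + 338*d - 114) + 30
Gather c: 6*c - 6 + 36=6*c + 30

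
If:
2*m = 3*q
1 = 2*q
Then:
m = 3/4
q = 1/2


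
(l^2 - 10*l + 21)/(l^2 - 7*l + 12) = (l - 7)/(l - 4)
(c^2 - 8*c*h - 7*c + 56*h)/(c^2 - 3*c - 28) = (c - 8*h)/(c + 4)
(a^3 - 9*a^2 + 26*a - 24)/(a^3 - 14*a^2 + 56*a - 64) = (a - 3)/(a - 8)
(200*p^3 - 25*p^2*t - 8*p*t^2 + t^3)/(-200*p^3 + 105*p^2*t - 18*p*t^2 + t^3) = (-5*p - t)/(5*p - t)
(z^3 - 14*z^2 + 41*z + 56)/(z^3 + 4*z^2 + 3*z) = (z^2 - 15*z + 56)/(z*(z + 3))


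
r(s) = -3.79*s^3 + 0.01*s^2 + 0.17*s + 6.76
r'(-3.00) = -102.22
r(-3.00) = 108.67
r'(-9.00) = -920.98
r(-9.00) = 2768.95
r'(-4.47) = -227.10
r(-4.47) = 344.70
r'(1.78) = -35.82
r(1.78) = -14.28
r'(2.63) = -78.42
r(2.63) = -61.67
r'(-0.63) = -4.36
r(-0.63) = 7.60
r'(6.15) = -429.75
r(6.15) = -873.40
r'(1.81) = -37.04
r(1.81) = -15.37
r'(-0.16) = -0.12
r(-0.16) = 6.75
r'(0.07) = 0.12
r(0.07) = 6.77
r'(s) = -11.37*s^2 + 0.02*s + 0.17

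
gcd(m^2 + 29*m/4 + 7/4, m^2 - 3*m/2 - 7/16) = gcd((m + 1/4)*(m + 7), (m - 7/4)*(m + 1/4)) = m + 1/4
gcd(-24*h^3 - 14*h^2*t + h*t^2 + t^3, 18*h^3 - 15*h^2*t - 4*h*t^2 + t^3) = 3*h + t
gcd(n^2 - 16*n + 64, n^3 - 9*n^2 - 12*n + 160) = n - 8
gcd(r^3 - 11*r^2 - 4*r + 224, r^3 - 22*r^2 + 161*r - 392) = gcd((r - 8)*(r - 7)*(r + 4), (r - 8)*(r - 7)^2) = r^2 - 15*r + 56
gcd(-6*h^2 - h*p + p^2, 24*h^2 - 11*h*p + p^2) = -3*h + p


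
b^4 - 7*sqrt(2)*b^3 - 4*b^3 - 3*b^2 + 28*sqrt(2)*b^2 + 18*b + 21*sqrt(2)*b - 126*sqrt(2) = (b - 3)^2*(b + 2)*(b - 7*sqrt(2))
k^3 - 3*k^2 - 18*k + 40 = (k - 5)*(k - 2)*(k + 4)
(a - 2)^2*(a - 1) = a^3 - 5*a^2 + 8*a - 4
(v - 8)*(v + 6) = v^2 - 2*v - 48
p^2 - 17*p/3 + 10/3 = (p - 5)*(p - 2/3)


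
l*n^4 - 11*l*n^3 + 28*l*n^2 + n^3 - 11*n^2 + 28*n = n*(n - 7)*(n - 4)*(l*n + 1)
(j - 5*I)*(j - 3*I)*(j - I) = j^3 - 9*I*j^2 - 23*j + 15*I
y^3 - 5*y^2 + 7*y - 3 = (y - 3)*(y - 1)^2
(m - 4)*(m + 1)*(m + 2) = m^3 - m^2 - 10*m - 8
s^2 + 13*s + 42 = (s + 6)*(s + 7)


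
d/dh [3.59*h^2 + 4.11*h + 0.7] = 7.18*h + 4.11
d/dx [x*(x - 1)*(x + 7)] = 3*x^2 + 12*x - 7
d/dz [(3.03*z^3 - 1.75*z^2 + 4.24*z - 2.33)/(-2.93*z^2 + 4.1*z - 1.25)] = (-8.8779*z^4 + 24.846*z^3 - 6.1143*z^2 - 9.2788*z + 4.253)/(8.5849*z^4 - 24.026*z^3 + 24.135*z^2 - 10.25*z + 1.5625)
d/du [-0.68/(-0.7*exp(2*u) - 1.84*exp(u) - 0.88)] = (-0.952*exp(u) - 1.2512)*exp(u)/(0.7*exp(2*u) + 1.84*exp(u) + 0.88)^2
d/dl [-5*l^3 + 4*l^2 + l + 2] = -15*l^2 + 8*l + 1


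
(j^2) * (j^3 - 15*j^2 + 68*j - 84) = j^5 - 15*j^4 + 68*j^3 - 84*j^2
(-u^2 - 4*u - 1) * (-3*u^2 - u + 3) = 3*u^4 + 13*u^3 + 4*u^2 - 11*u - 3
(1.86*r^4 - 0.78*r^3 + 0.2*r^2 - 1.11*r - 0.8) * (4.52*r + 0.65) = 8.4072*r^5 - 2.3166*r^4 + 0.397*r^3 - 4.8872*r^2 - 4.3375*r - 0.52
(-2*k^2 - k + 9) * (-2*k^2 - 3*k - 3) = 4*k^4 + 8*k^3 - 9*k^2 - 24*k - 27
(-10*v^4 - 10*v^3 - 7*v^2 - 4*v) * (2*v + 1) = -20*v^5 - 30*v^4 - 24*v^3 - 15*v^2 - 4*v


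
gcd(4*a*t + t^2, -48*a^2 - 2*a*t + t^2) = 1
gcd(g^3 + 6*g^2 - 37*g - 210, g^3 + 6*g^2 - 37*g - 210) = g^3 + 6*g^2 - 37*g - 210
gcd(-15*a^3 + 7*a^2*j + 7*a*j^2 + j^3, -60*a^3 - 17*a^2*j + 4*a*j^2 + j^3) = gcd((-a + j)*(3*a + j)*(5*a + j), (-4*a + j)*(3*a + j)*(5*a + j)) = 15*a^2 + 8*a*j + j^2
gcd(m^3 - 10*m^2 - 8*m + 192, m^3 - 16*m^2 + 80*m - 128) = m - 8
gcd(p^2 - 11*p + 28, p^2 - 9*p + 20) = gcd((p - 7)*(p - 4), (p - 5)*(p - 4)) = p - 4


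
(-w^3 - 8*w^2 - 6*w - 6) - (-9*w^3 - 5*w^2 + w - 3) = 8*w^3 - 3*w^2 - 7*w - 3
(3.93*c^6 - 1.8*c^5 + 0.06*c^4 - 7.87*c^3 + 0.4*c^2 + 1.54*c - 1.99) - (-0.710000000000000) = 3.93*c^6 - 1.8*c^5 + 0.06*c^4 - 7.87*c^3 + 0.4*c^2 + 1.54*c - 1.28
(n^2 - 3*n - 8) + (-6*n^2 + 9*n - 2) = -5*n^2 + 6*n - 10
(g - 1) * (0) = 0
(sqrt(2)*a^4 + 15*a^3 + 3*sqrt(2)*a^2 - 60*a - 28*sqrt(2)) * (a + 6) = sqrt(2)*a^5 + 6*sqrt(2)*a^4 + 15*a^4 + 3*sqrt(2)*a^3 + 90*a^3 - 60*a^2 + 18*sqrt(2)*a^2 - 360*a - 28*sqrt(2)*a - 168*sqrt(2)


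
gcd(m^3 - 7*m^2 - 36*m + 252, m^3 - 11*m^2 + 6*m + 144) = m - 6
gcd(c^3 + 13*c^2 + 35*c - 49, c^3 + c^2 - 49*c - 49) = c + 7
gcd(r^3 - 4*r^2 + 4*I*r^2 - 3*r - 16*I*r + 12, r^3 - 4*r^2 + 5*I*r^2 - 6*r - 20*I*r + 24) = r^2 + r*(-4 + 3*I) - 12*I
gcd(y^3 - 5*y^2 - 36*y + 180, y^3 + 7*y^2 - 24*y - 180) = y^2 + y - 30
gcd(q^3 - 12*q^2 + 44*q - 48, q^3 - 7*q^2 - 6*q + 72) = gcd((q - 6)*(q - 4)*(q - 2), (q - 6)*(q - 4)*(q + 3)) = q^2 - 10*q + 24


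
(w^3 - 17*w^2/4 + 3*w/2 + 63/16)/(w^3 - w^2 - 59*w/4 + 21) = (w + 3/4)/(w + 4)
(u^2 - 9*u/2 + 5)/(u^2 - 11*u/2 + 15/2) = (u - 2)/(u - 3)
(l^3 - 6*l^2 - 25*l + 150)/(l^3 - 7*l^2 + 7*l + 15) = (l^2 - l - 30)/(l^2 - 2*l - 3)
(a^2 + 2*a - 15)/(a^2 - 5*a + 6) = (a + 5)/(a - 2)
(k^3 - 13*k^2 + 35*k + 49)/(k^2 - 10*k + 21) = (k^2 - 6*k - 7)/(k - 3)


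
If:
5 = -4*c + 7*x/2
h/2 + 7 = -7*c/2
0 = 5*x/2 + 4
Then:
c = -53/20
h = 91/20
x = -8/5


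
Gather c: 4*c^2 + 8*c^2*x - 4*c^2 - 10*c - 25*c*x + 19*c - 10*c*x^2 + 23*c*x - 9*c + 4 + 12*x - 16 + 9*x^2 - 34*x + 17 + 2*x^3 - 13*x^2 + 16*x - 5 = 8*c^2*x + c*(-10*x^2 - 2*x) + 2*x^3 - 4*x^2 - 6*x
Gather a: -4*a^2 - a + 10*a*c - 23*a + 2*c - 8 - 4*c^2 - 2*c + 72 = -4*a^2 + a*(10*c - 24) - 4*c^2 + 64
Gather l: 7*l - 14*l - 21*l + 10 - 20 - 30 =-28*l - 40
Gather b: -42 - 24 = -66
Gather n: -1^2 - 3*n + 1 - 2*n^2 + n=-2*n^2 - 2*n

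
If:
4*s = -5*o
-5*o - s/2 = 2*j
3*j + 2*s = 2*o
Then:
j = 0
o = 0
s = 0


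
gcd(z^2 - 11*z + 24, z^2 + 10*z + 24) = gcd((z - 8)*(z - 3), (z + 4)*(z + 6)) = 1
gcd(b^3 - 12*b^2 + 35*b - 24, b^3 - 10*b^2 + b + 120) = b - 8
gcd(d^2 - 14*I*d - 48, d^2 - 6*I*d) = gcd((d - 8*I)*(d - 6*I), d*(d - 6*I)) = d - 6*I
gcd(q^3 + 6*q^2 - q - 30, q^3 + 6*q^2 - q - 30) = q^3 + 6*q^2 - q - 30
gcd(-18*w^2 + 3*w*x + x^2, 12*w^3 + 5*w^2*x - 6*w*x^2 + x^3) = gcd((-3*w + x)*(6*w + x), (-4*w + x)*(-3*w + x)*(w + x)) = -3*w + x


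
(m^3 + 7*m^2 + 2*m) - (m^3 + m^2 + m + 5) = 6*m^2 + m - 5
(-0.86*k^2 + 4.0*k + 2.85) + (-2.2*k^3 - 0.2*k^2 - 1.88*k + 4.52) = -2.2*k^3 - 1.06*k^2 + 2.12*k + 7.37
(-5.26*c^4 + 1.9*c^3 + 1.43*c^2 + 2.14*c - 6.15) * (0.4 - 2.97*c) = 15.6222*c^5 - 7.747*c^4 - 3.4871*c^3 - 5.7838*c^2 + 19.1215*c - 2.46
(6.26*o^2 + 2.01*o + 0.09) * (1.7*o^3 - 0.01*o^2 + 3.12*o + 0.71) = 10.642*o^5 + 3.3544*o^4 + 19.6641*o^3 + 10.7149*o^2 + 1.7079*o + 0.0639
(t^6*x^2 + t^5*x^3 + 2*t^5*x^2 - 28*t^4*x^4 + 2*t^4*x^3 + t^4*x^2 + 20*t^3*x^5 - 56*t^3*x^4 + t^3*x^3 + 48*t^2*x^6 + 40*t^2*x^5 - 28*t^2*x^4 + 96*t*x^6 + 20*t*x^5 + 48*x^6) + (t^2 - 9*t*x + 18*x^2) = t^6*x^2 + t^5*x^3 + 2*t^5*x^2 - 28*t^4*x^4 + 2*t^4*x^3 + t^4*x^2 + 20*t^3*x^5 - 56*t^3*x^4 + t^3*x^3 + 48*t^2*x^6 + 40*t^2*x^5 - 28*t^2*x^4 + t^2 + 96*t*x^6 + 20*t*x^5 - 9*t*x + 48*x^6 + 18*x^2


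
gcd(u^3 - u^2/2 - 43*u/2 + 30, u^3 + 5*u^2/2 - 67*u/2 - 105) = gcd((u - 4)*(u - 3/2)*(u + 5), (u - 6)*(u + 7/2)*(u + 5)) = u + 5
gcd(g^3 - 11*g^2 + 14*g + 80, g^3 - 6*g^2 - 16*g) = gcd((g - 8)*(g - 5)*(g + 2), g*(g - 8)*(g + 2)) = g^2 - 6*g - 16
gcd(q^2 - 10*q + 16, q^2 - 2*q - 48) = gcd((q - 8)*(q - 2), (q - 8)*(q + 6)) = q - 8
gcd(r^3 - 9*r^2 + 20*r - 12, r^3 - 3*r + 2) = r - 1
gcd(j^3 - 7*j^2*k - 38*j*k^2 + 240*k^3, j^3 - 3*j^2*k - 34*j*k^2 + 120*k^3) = j^2 + j*k - 30*k^2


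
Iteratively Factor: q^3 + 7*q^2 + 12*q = (q + 3)*(q^2 + 4*q) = (q + 3)*(q + 4)*(q)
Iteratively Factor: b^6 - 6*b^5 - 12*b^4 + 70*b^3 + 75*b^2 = (b + 3)*(b^5 - 9*b^4 + 15*b^3 + 25*b^2) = (b - 5)*(b + 3)*(b^4 - 4*b^3 - 5*b^2) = (b - 5)^2*(b + 3)*(b^3 + b^2) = b*(b - 5)^2*(b + 3)*(b^2 + b) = b*(b - 5)^2*(b + 1)*(b + 3)*(b)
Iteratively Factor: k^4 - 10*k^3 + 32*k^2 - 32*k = (k)*(k^3 - 10*k^2 + 32*k - 32) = k*(k - 4)*(k^2 - 6*k + 8) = k*(k - 4)^2*(k - 2)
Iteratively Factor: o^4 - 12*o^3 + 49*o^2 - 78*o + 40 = (o - 5)*(o^3 - 7*o^2 + 14*o - 8) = (o - 5)*(o - 1)*(o^2 - 6*o + 8) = (o - 5)*(o - 2)*(o - 1)*(o - 4)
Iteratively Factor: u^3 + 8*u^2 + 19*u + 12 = (u + 3)*(u^2 + 5*u + 4) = (u + 1)*(u + 3)*(u + 4)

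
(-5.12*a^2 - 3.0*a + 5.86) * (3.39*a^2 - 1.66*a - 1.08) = -17.3568*a^4 - 1.6708*a^3 + 30.375*a^2 - 6.4876*a - 6.3288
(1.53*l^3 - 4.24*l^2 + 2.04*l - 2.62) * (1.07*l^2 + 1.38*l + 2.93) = 1.6371*l^5 - 2.4254*l^4 + 0.814500000000001*l^3 - 12.4114*l^2 + 2.3616*l - 7.6766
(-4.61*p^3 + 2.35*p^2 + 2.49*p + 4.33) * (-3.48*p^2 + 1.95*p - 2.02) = 16.0428*p^5 - 17.1675*p^4 + 5.2295*p^3 - 14.9599*p^2 + 3.4137*p - 8.7466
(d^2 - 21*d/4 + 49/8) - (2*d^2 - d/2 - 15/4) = -d^2 - 19*d/4 + 79/8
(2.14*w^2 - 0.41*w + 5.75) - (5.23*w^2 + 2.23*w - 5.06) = -3.09*w^2 - 2.64*w + 10.81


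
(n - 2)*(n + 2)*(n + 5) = n^3 + 5*n^2 - 4*n - 20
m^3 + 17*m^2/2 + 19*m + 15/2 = (m + 1/2)*(m + 3)*(m + 5)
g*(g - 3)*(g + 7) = g^3 + 4*g^2 - 21*g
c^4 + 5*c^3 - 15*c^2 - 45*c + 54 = (c - 3)*(c - 1)*(c + 3)*(c + 6)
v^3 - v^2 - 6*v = v*(v - 3)*(v + 2)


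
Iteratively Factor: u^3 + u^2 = (u + 1)*(u^2) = u*(u + 1)*(u)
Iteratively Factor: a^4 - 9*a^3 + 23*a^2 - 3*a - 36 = (a - 3)*(a^3 - 6*a^2 + 5*a + 12) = (a - 4)*(a - 3)*(a^2 - 2*a - 3) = (a - 4)*(a - 3)^2*(a + 1)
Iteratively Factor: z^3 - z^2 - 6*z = (z - 3)*(z^2 + 2*z) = (z - 3)*(z + 2)*(z)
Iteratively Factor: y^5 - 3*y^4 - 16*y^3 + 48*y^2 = (y - 4)*(y^4 + y^3 - 12*y^2) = y*(y - 4)*(y^3 + y^2 - 12*y) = y^2*(y - 4)*(y^2 + y - 12) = y^2*(y - 4)*(y + 4)*(y - 3)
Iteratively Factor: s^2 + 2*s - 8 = (s + 4)*(s - 2)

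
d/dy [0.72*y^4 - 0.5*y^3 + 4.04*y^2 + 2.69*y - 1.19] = 2.88*y^3 - 1.5*y^2 + 8.08*y + 2.69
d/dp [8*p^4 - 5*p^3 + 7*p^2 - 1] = p*(32*p^2 - 15*p + 14)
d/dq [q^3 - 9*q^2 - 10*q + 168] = 3*q^2 - 18*q - 10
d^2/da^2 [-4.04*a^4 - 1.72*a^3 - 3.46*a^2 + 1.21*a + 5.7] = -48.48*a^2 - 10.32*a - 6.92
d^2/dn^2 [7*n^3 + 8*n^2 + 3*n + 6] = 42*n + 16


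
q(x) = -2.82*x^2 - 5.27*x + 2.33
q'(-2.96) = 11.42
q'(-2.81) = 10.58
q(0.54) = -1.34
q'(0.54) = -8.32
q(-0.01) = 2.38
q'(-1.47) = 3.02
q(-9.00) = -178.66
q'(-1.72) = 4.43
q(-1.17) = 4.64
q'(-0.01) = -5.21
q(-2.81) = -5.13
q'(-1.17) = 1.33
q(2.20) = -22.91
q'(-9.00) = 45.49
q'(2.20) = -17.68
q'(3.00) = -22.19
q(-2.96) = -6.78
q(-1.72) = 3.05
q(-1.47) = 3.98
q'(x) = -5.64*x - 5.27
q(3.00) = -38.86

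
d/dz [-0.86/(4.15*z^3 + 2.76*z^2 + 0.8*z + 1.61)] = (10.707*z^2 + 4.7472*z + 0.688)/(4.15*z^3 + 2.76*z^2 + 0.8*z + 1.61)^2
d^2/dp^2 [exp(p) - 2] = exp(p)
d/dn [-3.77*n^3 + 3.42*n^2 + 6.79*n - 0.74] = -11.31*n^2 + 6.84*n + 6.79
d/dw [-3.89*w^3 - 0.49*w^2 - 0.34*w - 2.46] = -11.67*w^2 - 0.98*w - 0.34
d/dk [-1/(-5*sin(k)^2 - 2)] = -20*sin(2*k)/(5*cos(2*k) - 9)^2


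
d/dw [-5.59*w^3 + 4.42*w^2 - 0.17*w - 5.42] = -16.77*w^2 + 8.84*w - 0.17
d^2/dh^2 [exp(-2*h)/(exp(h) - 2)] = 4/(exp(3*h) - 2*exp(2*h)) + 5/(exp(h) - 2)^3 - 6*exp(-h)/(exp(h) - 2)^3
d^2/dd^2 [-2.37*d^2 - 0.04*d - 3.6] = -4.74000000000000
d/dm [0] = 0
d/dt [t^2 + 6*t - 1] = 2*t + 6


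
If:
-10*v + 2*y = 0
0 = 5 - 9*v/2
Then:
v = 10/9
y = 50/9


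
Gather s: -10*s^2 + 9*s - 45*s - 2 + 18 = -10*s^2 - 36*s + 16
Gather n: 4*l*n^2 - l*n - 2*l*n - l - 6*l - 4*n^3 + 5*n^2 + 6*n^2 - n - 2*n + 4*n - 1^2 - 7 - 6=-7*l - 4*n^3 + n^2*(4*l + 11) + n*(1 - 3*l) - 14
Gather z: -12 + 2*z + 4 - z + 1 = z - 7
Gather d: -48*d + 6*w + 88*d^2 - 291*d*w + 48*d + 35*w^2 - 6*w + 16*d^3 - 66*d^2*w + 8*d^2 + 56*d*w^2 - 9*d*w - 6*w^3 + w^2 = 16*d^3 + d^2*(96 - 66*w) + d*(56*w^2 - 300*w) - 6*w^3 + 36*w^2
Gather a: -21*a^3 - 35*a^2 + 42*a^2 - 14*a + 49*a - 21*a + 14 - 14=-21*a^3 + 7*a^2 + 14*a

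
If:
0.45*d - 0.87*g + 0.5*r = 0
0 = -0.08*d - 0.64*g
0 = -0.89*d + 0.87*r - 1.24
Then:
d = -0.67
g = 0.08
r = 0.74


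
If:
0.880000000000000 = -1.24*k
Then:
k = -0.71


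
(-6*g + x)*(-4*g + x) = 24*g^2 - 10*g*x + x^2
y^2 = y^2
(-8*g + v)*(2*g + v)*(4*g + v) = -64*g^3 - 40*g^2*v - 2*g*v^2 + v^3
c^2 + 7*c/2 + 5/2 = (c + 1)*(c + 5/2)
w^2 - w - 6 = (w - 3)*(w + 2)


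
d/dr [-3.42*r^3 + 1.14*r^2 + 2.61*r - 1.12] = -10.26*r^2 + 2.28*r + 2.61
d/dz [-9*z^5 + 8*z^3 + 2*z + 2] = -45*z^4 + 24*z^2 + 2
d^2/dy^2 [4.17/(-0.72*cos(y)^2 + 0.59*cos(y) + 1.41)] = (-8.646912*(1 - cos(y)^2)^2 + 5.314248*cos(y)^3 - 22.708569*cos(y)^2 - 7.159473*cos(y) + 20.016834)/(-0.72*cos(y)^2 + 0.59*cos(y) + 1.41)^3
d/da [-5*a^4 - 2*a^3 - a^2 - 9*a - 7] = -20*a^3 - 6*a^2 - 2*a - 9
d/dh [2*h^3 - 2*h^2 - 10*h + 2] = 6*h^2 - 4*h - 10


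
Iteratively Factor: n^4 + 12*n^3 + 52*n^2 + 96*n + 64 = (n + 4)*(n^3 + 8*n^2 + 20*n + 16) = (n + 4)^2*(n^2 + 4*n + 4) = (n + 2)*(n + 4)^2*(n + 2)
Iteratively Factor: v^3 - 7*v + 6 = (v - 1)*(v^2 + v - 6) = (v - 2)*(v - 1)*(v + 3)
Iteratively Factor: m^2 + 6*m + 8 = (m + 2)*(m + 4)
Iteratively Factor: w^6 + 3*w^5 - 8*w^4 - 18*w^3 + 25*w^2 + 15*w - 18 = (w - 2)*(w^5 + 5*w^4 + 2*w^3 - 14*w^2 - 3*w + 9) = (w - 2)*(w + 3)*(w^4 + 2*w^3 - 4*w^2 - 2*w + 3) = (w - 2)*(w + 1)*(w + 3)*(w^3 + w^2 - 5*w + 3) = (w - 2)*(w - 1)*(w + 1)*(w + 3)*(w^2 + 2*w - 3) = (w - 2)*(w - 1)^2*(w + 1)*(w + 3)*(w + 3)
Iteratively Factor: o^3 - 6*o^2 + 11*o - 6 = (o - 2)*(o^2 - 4*o + 3) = (o - 3)*(o - 2)*(o - 1)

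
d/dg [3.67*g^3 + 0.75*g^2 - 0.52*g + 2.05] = 11.01*g^2 + 1.5*g - 0.52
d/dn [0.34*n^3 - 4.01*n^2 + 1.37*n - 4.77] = 1.02*n^2 - 8.02*n + 1.37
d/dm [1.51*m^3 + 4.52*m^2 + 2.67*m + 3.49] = 4.53*m^2 + 9.04*m + 2.67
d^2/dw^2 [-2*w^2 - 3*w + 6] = -4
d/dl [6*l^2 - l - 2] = 12*l - 1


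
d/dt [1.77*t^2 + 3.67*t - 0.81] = 3.54*t + 3.67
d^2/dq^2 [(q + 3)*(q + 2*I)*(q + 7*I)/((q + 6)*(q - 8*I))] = (q^3*(-264 - 102*I) + q^2*(-5148 - 864*I) + q*(-23112 - 2016*I) - 37776 - 24768*I)/(q^6 + q^5*(18 - 24*I) + q^4*(-84 - 432*I) + q^3*(-3240 - 2080*I) + q^2*(-20736 + 4032*I) + q*(-41472 + 55296*I) + 110592*I)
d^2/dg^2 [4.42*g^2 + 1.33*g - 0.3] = 8.84000000000000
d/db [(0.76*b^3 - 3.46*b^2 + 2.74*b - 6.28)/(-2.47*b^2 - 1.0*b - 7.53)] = (-1.8772*b^4 - 1.52*b^3 - 6.9406*b^2 + 21.0844*b - 26.9122)/(6.1009*b^4 + 4.94*b^3 + 38.1982*b^2 + 15.06*b + 56.7009)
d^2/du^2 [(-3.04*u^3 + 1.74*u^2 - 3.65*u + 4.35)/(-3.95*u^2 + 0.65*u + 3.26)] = (-5.6843418860808e-14*u^5 - 5.6843418860808e-14*u^4 + 185.82431*u^3 - 503.01057*u^2 + 542.865474*u - 168.158398)/(61.629875*u^6 - 30.424875*u^5 - 147.585825*u^4 + 49.945675*u^3 + 121.80501*u^2 - 20.72382*u - 34.645976)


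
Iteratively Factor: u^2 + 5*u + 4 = (u + 4)*(u + 1)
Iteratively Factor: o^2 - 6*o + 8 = (o - 4)*(o - 2)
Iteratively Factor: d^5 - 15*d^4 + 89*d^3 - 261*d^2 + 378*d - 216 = (d - 3)*(d^4 - 12*d^3 + 53*d^2 - 102*d + 72) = (d - 3)*(d - 2)*(d^3 - 10*d^2 + 33*d - 36) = (d - 4)*(d - 3)*(d - 2)*(d^2 - 6*d + 9) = (d - 4)*(d - 3)^2*(d - 2)*(d - 3)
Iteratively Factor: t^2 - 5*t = (t - 5)*(t)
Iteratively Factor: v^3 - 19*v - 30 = (v + 2)*(v^2 - 2*v - 15) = (v - 5)*(v + 2)*(v + 3)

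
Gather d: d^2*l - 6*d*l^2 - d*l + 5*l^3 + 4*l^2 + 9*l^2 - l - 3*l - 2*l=d^2*l + d*(-6*l^2 - l) + 5*l^3 + 13*l^2 - 6*l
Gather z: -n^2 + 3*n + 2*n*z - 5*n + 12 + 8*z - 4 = -n^2 - 2*n + z*(2*n + 8) + 8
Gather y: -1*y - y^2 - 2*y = -y^2 - 3*y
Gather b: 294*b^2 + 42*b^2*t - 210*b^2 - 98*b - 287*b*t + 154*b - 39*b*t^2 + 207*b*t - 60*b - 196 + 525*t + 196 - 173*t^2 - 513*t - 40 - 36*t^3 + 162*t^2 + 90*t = b^2*(42*t + 84) + b*(-39*t^2 - 80*t - 4) - 36*t^3 - 11*t^2 + 102*t - 40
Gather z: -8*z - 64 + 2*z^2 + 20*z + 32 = 2*z^2 + 12*z - 32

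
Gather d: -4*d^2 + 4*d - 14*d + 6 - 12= -4*d^2 - 10*d - 6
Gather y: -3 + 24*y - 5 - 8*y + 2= 16*y - 6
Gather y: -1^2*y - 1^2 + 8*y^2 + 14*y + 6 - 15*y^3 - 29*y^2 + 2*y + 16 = -15*y^3 - 21*y^2 + 15*y + 21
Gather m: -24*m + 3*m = -21*m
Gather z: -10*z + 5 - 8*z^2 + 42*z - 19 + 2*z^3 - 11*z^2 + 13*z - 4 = 2*z^3 - 19*z^2 + 45*z - 18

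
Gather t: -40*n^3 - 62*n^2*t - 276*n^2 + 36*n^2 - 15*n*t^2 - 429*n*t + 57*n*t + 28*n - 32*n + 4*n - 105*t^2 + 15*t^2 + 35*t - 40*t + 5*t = -40*n^3 - 240*n^2 + t^2*(-15*n - 90) + t*(-62*n^2 - 372*n)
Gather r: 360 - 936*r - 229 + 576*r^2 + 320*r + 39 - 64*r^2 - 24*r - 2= 512*r^2 - 640*r + 168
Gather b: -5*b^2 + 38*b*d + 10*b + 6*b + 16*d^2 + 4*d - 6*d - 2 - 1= -5*b^2 + b*(38*d + 16) + 16*d^2 - 2*d - 3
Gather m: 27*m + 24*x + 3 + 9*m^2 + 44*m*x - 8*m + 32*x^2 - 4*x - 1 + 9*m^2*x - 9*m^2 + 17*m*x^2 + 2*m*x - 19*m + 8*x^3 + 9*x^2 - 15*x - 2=9*m^2*x + m*(17*x^2 + 46*x) + 8*x^3 + 41*x^2 + 5*x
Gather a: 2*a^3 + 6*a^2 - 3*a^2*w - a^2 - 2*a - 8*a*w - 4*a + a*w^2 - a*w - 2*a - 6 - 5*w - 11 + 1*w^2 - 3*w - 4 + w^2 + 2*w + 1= 2*a^3 + a^2*(5 - 3*w) + a*(w^2 - 9*w - 8) + 2*w^2 - 6*w - 20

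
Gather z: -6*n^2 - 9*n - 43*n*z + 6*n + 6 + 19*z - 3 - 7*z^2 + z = -6*n^2 - 3*n - 7*z^2 + z*(20 - 43*n) + 3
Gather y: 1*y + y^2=y^2 + y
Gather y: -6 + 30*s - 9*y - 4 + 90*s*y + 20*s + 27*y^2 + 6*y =50*s + 27*y^2 + y*(90*s - 3) - 10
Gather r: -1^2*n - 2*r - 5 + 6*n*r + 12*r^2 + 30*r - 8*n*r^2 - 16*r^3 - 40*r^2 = -n - 16*r^3 + r^2*(-8*n - 28) + r*(6*n + 28) - 5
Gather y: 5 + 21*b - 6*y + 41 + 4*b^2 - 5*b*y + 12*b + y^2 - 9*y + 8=4*b^2 + 33*b + y^2 + y*(-5*b - 15) + 54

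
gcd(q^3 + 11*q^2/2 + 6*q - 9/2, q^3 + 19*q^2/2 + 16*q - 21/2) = q^2 + 5*q/2 - 3/2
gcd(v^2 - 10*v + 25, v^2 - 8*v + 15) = v - 5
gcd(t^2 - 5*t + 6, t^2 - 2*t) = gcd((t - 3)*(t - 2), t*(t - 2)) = t - 2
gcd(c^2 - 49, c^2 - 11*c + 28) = c - 7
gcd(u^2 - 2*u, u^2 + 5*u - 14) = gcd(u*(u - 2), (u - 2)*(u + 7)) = u - 2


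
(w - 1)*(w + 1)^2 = w^3 + w^2 - w - 1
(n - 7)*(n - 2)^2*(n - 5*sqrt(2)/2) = n^4 - 11*n^3 - 5*sqrt(2)*n^3/2 + 32*n^2 + 55*sqrt(2)*n^2/2 - 80*sqrt(2)*n - 28*n + 70*sqrt(2)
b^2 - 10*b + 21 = (b - 7)*(b - 3)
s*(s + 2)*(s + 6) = s^3 + 8*s^2 + 12*s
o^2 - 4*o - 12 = (o - 6)*(o + 2)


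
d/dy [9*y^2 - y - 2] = 18*y - 1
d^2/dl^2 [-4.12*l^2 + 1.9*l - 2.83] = -8.24000000000000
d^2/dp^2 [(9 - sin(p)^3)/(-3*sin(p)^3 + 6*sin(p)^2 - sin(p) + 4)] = (-18*sin(p)^8 - 24*sin(p)^7 + 675*sin(p)^6 - 1852*sin(p)^5 + 566*sin(p)^4 + 3212*sin(p)^3 - 2985*sin(p)^2 - 192*sin(p) + 414)/(3*sin(p)^3 - 6*sin(p)^2 + sin(p) - 4)^3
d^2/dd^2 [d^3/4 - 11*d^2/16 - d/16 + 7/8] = 3*d/2 - 11/8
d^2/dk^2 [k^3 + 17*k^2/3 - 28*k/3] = 6*k + 34/3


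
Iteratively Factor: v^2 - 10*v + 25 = (v - 5)*(v - 5)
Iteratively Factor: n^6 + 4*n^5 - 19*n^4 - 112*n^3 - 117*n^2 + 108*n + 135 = (n + 1)*(n^5 + 3*n^4 - 22*n^3 - 90*n^2 - 27*n + 135) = (n + 1)*(n + 3)*(n^4 - 22*n^2 - 24*n + 45) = (n - 1)*(n + 1)*(n + 3)*(n^3 + n^2 - 21*n - 45) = (n - 5)*(n - 1)*(n + 1)*(n + 3)*(n^2 + 6*n + 9) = (n - 5)*(n - 1)*(n + 1)*(n + 3)^2*(n + 3)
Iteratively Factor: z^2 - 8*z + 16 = (z - 4)*(z - 4)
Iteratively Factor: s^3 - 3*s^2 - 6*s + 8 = (s + 2)*(s^2 - 5*s + 4) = (s - 4)*(s + 2)*(s - 1)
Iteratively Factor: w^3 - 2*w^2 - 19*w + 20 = (w - 1)*(w^2 - w - 20) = (w - 1)*(w + 4)*(w - 5)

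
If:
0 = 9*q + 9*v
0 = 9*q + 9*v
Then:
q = -v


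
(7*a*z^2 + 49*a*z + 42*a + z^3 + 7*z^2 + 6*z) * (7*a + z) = 49*a^2*z^2 + 343*a^2*z + 294*a^2 + 14*a*z^3 + 98*a*z^2 + 84*a*z + z^4 + 7*z^3 + 6*z^2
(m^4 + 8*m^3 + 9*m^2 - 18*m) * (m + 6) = m^5 + 14*m^4 + 57*m^3 + 36*m^2 - 108*m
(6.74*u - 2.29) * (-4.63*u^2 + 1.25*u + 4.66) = -31.2062*u^3 + 19.0277*u^2 + 28.5459*u - 10.6714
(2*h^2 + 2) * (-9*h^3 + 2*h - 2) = -18*h^5 - 14*h^3 - 4*h^2 + 4*h - 4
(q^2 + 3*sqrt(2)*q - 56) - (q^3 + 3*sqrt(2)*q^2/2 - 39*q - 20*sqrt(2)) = -q^3 - 3*sqrt(2)*q^2/2 + q^2 + 3*sqrt(2)*q + 39*q - 56 + 20*sqrt(2)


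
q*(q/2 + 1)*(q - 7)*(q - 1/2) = q^4/2 - 11*q^3/4 - 23*q^2/4 + 7*q/2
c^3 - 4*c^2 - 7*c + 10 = (c - 5)*(c - 1)*(c + 2)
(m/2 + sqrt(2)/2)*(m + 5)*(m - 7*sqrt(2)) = m^3/2 - 3*sqrt(2)*m^2 + 5*m^2/2 - 15*sqrt(2)*m - 7*m - 35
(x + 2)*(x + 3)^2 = x^3 + 8*x^2 + 21*x + 18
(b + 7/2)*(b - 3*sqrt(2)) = b^2 - 3*sqrt(2)*b + 7*b/2 - 21*sqrt(2)/2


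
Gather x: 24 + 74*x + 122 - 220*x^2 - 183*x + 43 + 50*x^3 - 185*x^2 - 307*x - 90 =50*x^3 - 405*x^2 - 416*x + 99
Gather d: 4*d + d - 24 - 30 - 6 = 5*d - 60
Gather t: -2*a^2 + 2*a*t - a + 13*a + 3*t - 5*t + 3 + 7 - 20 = -2*a^2 + 12*a + t*(2*a - 2) - 10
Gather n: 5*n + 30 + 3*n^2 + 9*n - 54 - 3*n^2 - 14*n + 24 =0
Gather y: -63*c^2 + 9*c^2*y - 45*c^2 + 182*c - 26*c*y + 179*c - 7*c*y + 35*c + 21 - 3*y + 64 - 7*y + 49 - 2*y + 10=-108*c^2 + 396*c + y*(9*c^2 - 33*c - 12) + 144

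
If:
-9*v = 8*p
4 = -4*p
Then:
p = -1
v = 8/9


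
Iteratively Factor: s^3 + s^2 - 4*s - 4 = (s + 1)*(s^2 - 4) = (s - 2)*(s + 1)*(s + 2)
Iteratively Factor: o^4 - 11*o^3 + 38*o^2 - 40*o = (o - 4)*(o^3 - 7*o^2 + 10*o) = o*(o - 4)*(o^2 - 7*o + 10) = o*(o - 5)*(o - 4)*(o - 2)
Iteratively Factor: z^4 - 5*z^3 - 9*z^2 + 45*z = (z + 3)*(z^3 - 8*z^2 + 15*z) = z*(z + 3)*(z^2 - 8*z + 15) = z*(z - 3)*(z + 3)*(z - 5)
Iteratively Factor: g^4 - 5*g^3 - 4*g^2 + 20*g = (g - 5)*(g^3 - 4*g) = (g - 5)*(g + 2)*(g^2 - 2*g) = (g - 5)*(g - 2)*(g + 2)*(g)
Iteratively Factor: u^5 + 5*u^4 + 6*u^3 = (u)*(u^4 + 5*u^3 + 6*u^2) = u*(u + 2)*(u^3 + 3*u^2) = u^2*(u + 2)*(u^2 + 3*u) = u^3*(u + 2)*(u + 3)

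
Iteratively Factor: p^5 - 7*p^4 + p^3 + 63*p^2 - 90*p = (p + 3)*(p^4 - 10*p^3 + 31*p^2 - 30*p) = p*(p + 3)*(p^3 - 10*p^2 + 31*p - 30) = p*(p - 5)*(p + 3)*(p^2 - 5*p + 6) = p*(p - 5)*(p - 2)*(p + 3)*(p - 3)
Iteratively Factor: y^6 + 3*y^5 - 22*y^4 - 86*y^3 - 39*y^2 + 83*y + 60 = (y + 3)*(y^5 - 22*y^3 - 20*y^2 + 21*y + 20) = (y - 5)*(y + 3)*(y^4 + 5*y^3 + 3*y^2 - 5*y - 4) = (y - 5)*(y + 1)*(y + 3)*(y^3 + 4*y^2 - y - 4) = (y - 5)*(y + 1)^2*(y + 3)*(y^2 + 3*y - 4) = (y - 5)*(y - 1)*(y + 1)^2*(y + 3)*(y + 4)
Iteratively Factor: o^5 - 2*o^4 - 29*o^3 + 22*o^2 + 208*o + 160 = (o - 5)*(o^4 + 3*o^3 - 14*o^2 - 48*o - 32) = (o - 5)*(o + 2)*(o^3 + o^2 - 16*o - 16) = (o - 5)*(o + 2)*(o + 4)*(o^2 - 3*o - 4) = (o - 5)*(o - 4)*(o + 2)*(o + 4)*(o + 1)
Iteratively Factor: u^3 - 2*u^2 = (u)*(u^2 - 2*u) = u*(u - 2)*(u)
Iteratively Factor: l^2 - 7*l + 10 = (l - 5)*(l - 2)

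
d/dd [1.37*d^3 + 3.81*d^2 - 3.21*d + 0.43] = 4.11*d^2 + 7.62*d - 3.21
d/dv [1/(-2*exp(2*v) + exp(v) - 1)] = (4*exp(v) - 1)*exp(v)/(2*exp(2*v) - exp(v) + 1)^2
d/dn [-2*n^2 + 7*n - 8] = 7 - 4*n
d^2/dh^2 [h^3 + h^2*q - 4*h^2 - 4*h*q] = 6*h + 2*q - 8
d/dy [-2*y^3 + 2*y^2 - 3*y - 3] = -6*y^2 + 4*y - 3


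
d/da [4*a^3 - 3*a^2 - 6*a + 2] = 12*a^2 - 6*a - 6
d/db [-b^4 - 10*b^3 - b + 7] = -4*b^3 - 30*b^2 - 1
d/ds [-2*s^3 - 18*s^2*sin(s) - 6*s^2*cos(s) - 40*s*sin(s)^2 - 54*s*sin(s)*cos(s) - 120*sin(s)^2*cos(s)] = 6*s^2*sin(s) - 18*s^2*cos(s) - 6*s^2 - 36*s*sin(s) - 40*s*sin(2*s) - 12*s*cos(s) - 54*s*cos(2*s) + 30*sin(s) - 27*sin(2*s) - 90*sin(3*s) + 20*cos(2*s) - 20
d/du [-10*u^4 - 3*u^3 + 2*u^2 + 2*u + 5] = -40*u^3 - 9*u^2 + 4*u + 2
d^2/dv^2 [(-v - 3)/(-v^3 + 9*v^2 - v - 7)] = 2*((v + 3)*(3*v^2 - 18*v + 1)^2 + (-3*v^2 + 18*v - 3*(v - 3)*(v + 3) - 1)*(v^3 - 9*v^2 + v + 7))/(v^3 - 9*v^2 + v + 7)^3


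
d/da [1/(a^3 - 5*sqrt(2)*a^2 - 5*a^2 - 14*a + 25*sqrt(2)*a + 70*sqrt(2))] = (-3*a^2 + 10*a + 10*sqrt(2)*a - 25*sqrt(2) + 14)/(a^3 - 5*sqrt(2)*a^2 - 5*a^2 - 14*a + 25*sqrt(2)*a + 70*sqrt(2))^2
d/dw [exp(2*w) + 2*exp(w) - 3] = 2*(exp(w) + 1)*exp(w)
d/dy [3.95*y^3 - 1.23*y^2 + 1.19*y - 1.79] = 11.85*y^2 - 2.46*y + 1.19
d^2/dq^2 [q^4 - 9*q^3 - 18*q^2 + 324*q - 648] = 12*q^2 - 54*q - 36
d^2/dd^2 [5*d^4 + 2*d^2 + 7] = 60*d^2 + 4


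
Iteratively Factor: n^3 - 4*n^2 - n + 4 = (n - 4)*(n^2 - 1) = (n - 4)*(n - 1)*(n + 1)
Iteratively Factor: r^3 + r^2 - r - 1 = (r - 1)*(r^2 + 2*r + 1) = (r - 1)*(r + 1)*(r + 1)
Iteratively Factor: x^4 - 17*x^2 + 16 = (x + 4)*(x^3 - 4*x^2 - x + 4) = (x + 1)*(x + 4)*(x^2 - 5*x + 4) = (x - 4)*(x + 1)*(x + 4)*(x - 1)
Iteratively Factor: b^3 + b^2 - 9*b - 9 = (b - 3)*(b^2 + 4*b + 3) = (b - 3)*(b + 3)*(b + 1)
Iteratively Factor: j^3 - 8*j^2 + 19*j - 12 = (j - 4)*(j^2 - 4*j + 3) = (j - 4)*(j - 3)*(j - 1)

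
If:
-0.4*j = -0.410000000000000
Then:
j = 1.02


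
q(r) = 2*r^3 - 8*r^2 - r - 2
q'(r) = 6*r^2 - 16*r - 1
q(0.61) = -5.13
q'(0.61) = -8.53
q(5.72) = 104.83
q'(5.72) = 103.79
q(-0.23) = -2.22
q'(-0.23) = 3.00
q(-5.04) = -456.22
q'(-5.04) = 232.05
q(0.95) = -8.46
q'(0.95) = -10.78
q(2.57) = -23.46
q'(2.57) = -2.49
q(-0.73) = -6.31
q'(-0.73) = 13.88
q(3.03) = -22.84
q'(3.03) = 5.61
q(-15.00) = -8537.00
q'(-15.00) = 1589.00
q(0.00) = -2.00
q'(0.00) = -1.00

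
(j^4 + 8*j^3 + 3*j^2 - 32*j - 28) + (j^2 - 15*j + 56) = j^4 + 8*j^3 + 4*j^2 - 47*j + 28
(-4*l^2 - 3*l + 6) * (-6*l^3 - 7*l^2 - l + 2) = 24*l^5 + 46*l^4 - 11*l^3 - 47*l^2 - 12*l + 12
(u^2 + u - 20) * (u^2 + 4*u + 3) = u^4 + 5*u^3 - 13*u^2 - 77*u - 60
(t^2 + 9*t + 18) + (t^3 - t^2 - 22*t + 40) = t^3 - 13*t + 58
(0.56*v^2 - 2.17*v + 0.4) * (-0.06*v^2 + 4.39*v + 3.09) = -0.0336*v^4 + 2.5886*v^3 - 7.8199*v^2 - 4.9493*v + 1.236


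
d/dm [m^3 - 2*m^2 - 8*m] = 3*m^2 - 4*m - 8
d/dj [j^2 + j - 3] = 2*j + 1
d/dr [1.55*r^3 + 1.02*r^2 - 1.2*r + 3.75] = 4.65*r^2 + 2.04*r - 1.2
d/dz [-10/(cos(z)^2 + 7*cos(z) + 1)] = -10*(2*cos(z) + 7)*sin(z)/(cos(z)^2 + 7*cos(z) + 1)^2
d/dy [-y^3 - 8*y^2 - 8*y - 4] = -3*y^2 - 16*y - 8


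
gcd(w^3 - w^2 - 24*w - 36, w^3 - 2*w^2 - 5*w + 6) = w + 2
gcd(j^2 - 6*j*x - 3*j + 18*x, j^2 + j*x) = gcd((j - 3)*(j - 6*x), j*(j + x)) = 1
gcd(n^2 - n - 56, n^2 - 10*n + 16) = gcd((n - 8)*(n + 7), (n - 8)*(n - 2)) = n - 8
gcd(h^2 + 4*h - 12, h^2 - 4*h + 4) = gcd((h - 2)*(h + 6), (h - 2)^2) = h - 2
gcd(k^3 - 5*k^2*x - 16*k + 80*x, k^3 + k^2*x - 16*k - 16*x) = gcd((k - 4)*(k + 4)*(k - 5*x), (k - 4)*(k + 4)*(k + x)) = k^2 - 16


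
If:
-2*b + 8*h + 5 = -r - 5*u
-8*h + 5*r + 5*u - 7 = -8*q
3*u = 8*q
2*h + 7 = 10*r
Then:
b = 503*u/70 + 4/5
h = 8*u/7 - 1/2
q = 3*u/8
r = 8*u/35 + 3/5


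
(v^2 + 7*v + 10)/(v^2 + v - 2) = (v + 5)/(v - 1)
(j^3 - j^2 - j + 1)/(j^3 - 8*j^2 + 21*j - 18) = (j^3 - j^2 - j + 1)/(j^3 - 8*j^2 + 21*j - 18)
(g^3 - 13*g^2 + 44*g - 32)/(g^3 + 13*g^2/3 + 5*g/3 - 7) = 3*(g^2 - 12*g + 32)/(3*g^2 + 16*g + 21)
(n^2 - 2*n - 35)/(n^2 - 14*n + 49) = (n + 5)/(n - 7)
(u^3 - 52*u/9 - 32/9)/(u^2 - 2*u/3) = (9*u^3 - 52*u - 32)/(3*u*(3*u - 2))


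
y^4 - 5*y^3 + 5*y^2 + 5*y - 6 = (y - 3)*(y - 2)*(y - 1)*(y + 1)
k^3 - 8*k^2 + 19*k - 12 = (k - 4)*(k - 3)*(k - 1)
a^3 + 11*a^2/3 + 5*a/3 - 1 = (a - 1/3)*(a + 1)*(a + 3)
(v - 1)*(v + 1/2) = v^2 - v/2 - 1/2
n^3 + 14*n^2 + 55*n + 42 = (n + 1)*(n + 6)*(n + 7)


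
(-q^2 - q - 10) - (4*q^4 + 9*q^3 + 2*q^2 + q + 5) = -4*q^4 - 9*q^3 - 3*q^2 - 2*q - 15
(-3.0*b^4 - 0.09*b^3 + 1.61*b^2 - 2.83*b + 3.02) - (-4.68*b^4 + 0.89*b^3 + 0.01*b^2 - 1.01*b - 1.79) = 1.68*b^4 - 0.98*b^3 + 1.6*b^2 - 1.82*b + 4.81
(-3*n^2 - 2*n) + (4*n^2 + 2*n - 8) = n^2 - 8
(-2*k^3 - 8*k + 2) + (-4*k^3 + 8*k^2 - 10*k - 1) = -6*k^3 + 8*k^2 - 18*k + 1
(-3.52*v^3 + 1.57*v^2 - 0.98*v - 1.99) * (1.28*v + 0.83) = -4.5056*v^4 - 0.911999999999999*v^3 + 0.0487*v^2 - 3.3606*v - 1.6517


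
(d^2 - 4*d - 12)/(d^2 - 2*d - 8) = (d - 6)/(d - 4)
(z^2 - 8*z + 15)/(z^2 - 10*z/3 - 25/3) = 3*(z - 3)/(3*z + 5)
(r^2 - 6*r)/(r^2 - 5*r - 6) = r/(r + 1)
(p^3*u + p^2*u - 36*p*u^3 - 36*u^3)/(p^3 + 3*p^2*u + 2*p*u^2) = u*(p^3 + p^2 - 36*p*u^2 - 36*u^2)/(p*(p^2 + 3*p*u + 2*u^2))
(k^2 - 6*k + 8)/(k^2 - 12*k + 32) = (k - 2)/(k - 8)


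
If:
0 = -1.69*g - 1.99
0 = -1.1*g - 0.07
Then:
No Solution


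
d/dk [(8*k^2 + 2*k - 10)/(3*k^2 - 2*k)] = 2*(-11*k^2 + 30*k - 10)/(k^2*(9*k^2 - 12*k + 4))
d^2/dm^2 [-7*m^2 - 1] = -14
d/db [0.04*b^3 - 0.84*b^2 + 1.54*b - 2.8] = 0.12*b^2 - 1.68*b + 1.54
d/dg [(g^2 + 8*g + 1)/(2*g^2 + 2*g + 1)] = 2*(-7*g^2 - g + 3)/(4*g^4 + 8*g^3 + 8*g^2 + 4*g + 1)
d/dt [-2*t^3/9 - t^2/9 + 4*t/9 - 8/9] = -2*t^2/3 - 2*t/9 + 4/9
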